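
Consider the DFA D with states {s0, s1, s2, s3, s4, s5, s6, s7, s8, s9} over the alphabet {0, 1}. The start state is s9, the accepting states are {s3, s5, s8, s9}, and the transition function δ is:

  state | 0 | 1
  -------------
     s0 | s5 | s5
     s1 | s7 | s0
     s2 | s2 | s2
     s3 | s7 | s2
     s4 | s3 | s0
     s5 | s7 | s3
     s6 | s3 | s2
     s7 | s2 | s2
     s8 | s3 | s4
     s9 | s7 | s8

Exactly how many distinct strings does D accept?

The useful subgraph on states {s0, s3, s4, s5, s8, s9} is acyclic, so L(D) is finite; the longest accepting path visits 6 useful states, giving maximum string length 5.
Counting accepting paths from s9 by length: 1 of length 0, 1 of length 1, 1 of length 2, 1 of length 3, 2 of length 4, 2 of length 5. Total 8.

8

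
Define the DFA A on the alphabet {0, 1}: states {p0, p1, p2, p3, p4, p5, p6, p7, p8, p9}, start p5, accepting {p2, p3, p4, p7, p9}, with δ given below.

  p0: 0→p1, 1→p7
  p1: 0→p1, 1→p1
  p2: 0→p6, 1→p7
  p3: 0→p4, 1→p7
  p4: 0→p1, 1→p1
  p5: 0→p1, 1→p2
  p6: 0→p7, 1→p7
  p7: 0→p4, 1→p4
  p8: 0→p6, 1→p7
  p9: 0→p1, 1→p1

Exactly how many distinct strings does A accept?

The useful subgraph on states {p2, p4, p5, p6, p7} is acyclic, so L(A) is finite; the longest accepting path visits 5 useful states, giving maximum string length 4.
Counting accepting paths from p5 by length: 1 of length 1, 1 of length 2, 4 of length 3, 4 of length 4. Total 10.

10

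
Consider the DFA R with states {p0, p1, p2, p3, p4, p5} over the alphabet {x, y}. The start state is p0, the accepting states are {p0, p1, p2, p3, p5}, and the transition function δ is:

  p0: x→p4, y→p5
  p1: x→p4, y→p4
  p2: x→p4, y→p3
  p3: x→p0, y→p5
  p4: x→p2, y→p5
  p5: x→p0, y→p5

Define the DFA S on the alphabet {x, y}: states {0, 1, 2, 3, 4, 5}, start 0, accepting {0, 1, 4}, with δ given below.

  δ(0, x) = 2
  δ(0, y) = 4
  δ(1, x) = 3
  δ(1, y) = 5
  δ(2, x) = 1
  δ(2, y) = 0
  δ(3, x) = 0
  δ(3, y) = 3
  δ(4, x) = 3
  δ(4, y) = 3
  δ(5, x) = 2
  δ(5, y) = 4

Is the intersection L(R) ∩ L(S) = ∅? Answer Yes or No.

No

The empty string ε is accepted by both R and S.
Hence L(R) ∩ L(S) ≠ ∅.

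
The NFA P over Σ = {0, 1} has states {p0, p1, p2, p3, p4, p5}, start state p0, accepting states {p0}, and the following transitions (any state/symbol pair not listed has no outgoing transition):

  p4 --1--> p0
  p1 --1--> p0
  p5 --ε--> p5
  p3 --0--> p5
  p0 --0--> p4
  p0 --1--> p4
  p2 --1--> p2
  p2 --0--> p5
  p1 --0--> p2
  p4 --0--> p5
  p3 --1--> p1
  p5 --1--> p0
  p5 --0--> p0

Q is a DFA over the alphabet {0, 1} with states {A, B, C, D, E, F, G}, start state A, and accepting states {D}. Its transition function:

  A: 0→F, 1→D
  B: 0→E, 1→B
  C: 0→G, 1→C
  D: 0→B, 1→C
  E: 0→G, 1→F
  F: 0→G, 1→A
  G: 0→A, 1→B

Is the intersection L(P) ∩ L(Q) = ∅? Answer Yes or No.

The string 11001 is accepted by both P and Q.
Hence L(P) ∩ L(Q) ≠ ∅.

No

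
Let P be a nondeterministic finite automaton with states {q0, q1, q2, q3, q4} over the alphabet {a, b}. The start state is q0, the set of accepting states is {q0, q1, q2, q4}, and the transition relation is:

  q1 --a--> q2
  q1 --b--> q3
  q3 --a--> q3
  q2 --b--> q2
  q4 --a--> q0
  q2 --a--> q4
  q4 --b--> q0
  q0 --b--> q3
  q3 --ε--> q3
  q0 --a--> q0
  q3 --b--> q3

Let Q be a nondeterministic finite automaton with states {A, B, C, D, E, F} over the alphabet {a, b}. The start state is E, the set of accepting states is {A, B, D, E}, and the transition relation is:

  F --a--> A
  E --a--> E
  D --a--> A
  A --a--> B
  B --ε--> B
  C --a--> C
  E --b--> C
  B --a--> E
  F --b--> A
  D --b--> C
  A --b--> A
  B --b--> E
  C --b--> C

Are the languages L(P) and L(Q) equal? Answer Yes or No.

Yes

Exploring the product automaton P × Q from the start pair (q0, E), following both machines on each input symbol, reaches 2 state pairs: (q0, E), (q3, C).
P accepts in {q0, q1, q2, q4} and Q accepts in {A, B, D, E}. In every reachable pair the two components are either both accepting — (q0, E) — or both non-accepting, so no string is accepted by exactly one of the machines: L(P) \ L(Q) and L(Q) \ L(P) are both empty.
Hence every string is accepted by P iff it is accepted by Q, and the two languages coincide.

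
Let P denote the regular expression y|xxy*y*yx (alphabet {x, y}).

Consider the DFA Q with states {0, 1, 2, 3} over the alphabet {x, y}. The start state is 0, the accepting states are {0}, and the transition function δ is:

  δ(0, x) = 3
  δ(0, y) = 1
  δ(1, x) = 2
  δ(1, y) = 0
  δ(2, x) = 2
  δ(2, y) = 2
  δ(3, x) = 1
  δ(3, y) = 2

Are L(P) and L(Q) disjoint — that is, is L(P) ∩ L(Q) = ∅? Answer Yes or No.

Converting the expression P to a DFA (subset construction, then merging equivalent states) gives the minimal DFA with states {p0, p1, p2, p3, p4, p5}, start state p0, accepting states {p2} and transitions p0: x→p1, y→p2; p1: x→p3, y→p4; p2: x→p4, y→p4; p3: x→p4, y→p5; p4: x→p4, y→p4; p5: x→p2, y→p5.
Exploring the product automaton P × Q from the start pair (p0, 0), following both machines on each input symbol, reaches 12 state pairs: (p0, 0), (p1, 3), (p2, 1), (p3, 1), (p4, 2), (p4, 0), (p5, 0), (p4, 3), (p4, 1), (p2, 3), (p5, 1), (p2, 2).
P accepts in {p2} and Q accepts in {0}; no reachable pair has both components accepting, so no string drives both machines to acceptance simultaneously and L(P) ∩ L(Q) = ∅.
So no string is accepted by both, and the intersection is empty.

Yes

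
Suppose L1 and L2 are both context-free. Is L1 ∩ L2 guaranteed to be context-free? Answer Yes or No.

{aⁿbⁿcᵐ : m,n≥0} and {aᵐbⁿcⁿ : m,n≥0} are both context-free, but their intersection {aⁿbⁿcⁿ : n≥0} is not (pumping lemma).

No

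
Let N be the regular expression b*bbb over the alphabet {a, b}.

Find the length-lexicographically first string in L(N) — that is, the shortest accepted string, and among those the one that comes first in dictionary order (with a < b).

bbb

By inspection of the expression, no string of length less than 3 matches, and bbb is the lexicographically first match of length 3.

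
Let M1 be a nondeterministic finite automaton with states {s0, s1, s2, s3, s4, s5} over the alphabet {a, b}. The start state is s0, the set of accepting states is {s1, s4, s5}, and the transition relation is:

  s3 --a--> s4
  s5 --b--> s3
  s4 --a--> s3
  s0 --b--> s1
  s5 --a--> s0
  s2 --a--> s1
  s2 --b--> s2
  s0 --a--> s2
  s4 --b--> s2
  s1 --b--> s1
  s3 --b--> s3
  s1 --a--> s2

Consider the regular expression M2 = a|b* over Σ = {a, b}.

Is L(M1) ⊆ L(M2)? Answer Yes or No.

The string aa is in L(M1) but not in L(M2).
So L(M1) ⊄ L(M2).

No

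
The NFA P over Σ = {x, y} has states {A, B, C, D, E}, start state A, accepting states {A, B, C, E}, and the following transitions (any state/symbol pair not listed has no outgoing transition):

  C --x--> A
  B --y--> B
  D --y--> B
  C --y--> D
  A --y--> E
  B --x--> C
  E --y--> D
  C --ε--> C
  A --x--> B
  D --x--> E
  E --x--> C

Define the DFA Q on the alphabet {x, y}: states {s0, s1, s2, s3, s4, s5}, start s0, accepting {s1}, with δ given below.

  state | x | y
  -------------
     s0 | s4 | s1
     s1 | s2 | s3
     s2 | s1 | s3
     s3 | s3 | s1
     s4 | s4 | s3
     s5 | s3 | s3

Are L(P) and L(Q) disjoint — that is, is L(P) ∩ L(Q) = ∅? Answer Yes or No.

The string y is accepted by both P and Q.
Hence L(P) ∩ L(Q) ≠ ∅.

No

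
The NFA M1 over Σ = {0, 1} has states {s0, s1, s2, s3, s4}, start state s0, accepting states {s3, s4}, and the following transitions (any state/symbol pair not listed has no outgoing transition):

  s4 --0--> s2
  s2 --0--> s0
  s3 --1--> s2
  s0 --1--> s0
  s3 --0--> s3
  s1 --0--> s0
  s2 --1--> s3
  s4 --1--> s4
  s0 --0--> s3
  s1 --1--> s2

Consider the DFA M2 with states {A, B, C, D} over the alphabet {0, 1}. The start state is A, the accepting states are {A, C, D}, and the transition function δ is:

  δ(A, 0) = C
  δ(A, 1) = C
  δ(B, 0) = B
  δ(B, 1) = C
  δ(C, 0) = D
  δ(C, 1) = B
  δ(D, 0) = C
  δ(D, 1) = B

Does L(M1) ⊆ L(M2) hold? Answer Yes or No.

No

The string 110 is in L(M1) but not in L(M2).
So L(M1) ⊄ L(M2).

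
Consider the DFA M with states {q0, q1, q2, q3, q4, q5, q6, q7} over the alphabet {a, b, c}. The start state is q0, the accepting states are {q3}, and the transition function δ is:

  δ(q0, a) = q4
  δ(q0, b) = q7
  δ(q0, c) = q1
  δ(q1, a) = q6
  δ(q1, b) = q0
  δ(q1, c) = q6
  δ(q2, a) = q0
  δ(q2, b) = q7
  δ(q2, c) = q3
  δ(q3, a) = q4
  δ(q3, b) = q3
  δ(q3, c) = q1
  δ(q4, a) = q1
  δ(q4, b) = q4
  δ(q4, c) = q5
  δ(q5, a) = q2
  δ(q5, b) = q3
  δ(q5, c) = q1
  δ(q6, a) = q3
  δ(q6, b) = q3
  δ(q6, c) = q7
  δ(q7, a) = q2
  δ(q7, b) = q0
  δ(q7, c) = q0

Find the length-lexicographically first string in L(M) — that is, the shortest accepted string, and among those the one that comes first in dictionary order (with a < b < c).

acb

A breadth-first search from q0 reaches an accepting state first via the path q0 → q4 → q5 → q3 on input acb.
No string of length < 3 is accepted (BFS exhausts all shorter strings without reaching an accepting state), and acb is the lexicographically least accepting string of length 3.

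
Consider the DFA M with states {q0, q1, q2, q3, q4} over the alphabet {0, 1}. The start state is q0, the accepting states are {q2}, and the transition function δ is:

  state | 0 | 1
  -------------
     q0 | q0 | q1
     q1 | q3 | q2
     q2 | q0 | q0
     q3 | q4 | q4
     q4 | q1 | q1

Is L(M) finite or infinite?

State q0 is reachable from the start and can reach an accepting state, and it lies on the cycle q0 → q0.
Traversing that cycle any number of times yields accepted strings of unbounded length, so the language is infinite.

infinite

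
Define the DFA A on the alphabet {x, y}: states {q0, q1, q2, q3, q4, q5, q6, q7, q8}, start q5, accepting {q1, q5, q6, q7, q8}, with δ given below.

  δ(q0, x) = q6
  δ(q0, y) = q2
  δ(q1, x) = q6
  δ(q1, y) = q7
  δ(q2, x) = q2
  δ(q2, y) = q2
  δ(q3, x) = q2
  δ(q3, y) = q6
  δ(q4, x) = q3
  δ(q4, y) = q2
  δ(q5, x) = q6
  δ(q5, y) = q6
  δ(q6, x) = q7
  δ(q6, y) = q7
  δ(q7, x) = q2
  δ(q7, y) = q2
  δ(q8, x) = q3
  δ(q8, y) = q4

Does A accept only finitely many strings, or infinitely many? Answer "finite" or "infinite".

The useful states (reachable from q5 and able to reach an accepting state) are {q5, q6, q7}.
Restricted to these states the transition graph has no cycle, so every accepting path has bounded length and L is finite.

finite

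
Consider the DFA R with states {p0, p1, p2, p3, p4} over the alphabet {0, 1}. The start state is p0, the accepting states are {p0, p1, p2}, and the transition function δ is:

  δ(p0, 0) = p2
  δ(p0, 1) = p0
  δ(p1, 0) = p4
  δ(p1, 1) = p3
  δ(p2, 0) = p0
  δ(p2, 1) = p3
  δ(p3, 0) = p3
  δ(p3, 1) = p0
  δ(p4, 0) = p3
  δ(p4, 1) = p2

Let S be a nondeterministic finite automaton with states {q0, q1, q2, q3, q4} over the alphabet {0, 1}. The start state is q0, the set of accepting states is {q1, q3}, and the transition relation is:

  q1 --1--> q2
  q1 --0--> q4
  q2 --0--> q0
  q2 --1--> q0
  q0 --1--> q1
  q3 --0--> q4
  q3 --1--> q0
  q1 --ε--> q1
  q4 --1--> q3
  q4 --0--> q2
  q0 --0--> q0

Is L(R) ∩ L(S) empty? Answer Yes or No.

The string 1 is accepted by both R and S.
Hence L(R) ∩ L(S) ≠ ∅.

No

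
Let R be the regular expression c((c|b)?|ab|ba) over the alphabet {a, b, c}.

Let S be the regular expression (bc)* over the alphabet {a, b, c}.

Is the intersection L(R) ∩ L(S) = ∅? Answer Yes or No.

Converting the expression R to a DFA (subset construction, then merging equivalent states) gives the minimal DFA with states {r0, r1, r2, r3, r4, r5}, start state r0, accepting states {r2, r4, r5} and transitions r0: a→r1, b→r1, c→r2; r1: a→r1, b→r1, c→r1; r2: a→r3, b→r4, c→r5; r3: a→r1, b→r5, c→r1; r4: a→r5, b→r1, c→r1; r5: a→r1, b→r1, c→r1.
Converting the expression S to a DFA (subset construction, then merging equivalent states) gives the minimal DFA with states {s0, s1, s2}, start state s0, accepting states {s0} and transitions s0: a→s1, b→s2, c→s1; s1: a→s1, b→s1, c→s1; s2: a→s1, b→s1, c→s0.
Exploring the product automaton R × S from the start pair (r0, s0), following both machines on each input symbol, reaches 8 state pairs: (r0, s0), (r1, s1), (r1, s2), (r2, s1), (r1, s0), (r3, s1), (r4, s1), (r5, s1).
R accepts in {r2, r4, r5} and S accepts in {s0}; no reachable pair has both components accepting, so no string drives both machines to acceptance simultaneously and L(R) ∩ L(S) = ∅.
So no string is accepted by both, and the intersection is empty.

Yes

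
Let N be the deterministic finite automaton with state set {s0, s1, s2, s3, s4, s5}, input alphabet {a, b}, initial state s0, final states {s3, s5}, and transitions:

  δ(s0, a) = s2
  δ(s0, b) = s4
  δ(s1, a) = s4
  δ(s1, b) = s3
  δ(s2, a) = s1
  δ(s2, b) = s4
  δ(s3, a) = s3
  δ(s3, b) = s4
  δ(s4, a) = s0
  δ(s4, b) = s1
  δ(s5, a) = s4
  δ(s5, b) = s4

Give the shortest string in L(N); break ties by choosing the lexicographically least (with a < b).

aab

A breadth-first search from s0 reaches an accepting state first via the path s0 → s2 → s1 → s3 on input aab.
No string of length < 3 is accepted (BFS exhausts all shorter strings without reaching an accepting state), and aab is the lexicographically least accepting string of length 3.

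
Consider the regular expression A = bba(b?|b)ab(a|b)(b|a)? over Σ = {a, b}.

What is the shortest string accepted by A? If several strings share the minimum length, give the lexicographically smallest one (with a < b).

By inspection of the expression, no string of length less than 6 matches, and bbaaba is the lexicographically first match of length 6.

bbaaba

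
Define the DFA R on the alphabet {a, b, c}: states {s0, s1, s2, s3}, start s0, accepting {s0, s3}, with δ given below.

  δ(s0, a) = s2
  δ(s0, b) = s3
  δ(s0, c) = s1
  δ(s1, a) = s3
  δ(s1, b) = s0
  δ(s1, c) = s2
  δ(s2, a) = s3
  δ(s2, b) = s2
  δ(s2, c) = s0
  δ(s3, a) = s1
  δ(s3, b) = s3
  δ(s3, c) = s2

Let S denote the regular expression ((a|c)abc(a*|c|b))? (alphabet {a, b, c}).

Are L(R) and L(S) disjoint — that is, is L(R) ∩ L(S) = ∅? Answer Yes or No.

No

The empty string ε is accepted by both R and S.
Hence L(R) ∩ L(S) ≠ ∅.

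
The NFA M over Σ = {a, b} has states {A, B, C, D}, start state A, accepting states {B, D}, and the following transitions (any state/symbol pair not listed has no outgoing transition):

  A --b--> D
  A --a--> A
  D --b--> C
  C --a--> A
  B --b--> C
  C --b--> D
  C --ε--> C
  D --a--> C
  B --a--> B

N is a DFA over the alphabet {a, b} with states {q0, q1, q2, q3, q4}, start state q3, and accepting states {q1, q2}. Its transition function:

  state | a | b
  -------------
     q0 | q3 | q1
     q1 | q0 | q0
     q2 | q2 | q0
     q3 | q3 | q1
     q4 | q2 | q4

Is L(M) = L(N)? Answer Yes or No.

Yes

Exploring the product automaton M × N from the start pair (A, q3), following both machines on each input symbol, reaches 3 state pairs: (A, q3), (D, q1), (C, q0).
M accepts in {B, D} and N accepts in {q1, q2}. In every reachable pair the two components are either both accepting — (D, q1) — or both non-accepting, so no string is accepted by exactly one of the machines: L(M) \ L(N) and L(N) \ L(M) are both empty.
Hence every string is accepted by M iff it is accepted by N, and the two languages coincide.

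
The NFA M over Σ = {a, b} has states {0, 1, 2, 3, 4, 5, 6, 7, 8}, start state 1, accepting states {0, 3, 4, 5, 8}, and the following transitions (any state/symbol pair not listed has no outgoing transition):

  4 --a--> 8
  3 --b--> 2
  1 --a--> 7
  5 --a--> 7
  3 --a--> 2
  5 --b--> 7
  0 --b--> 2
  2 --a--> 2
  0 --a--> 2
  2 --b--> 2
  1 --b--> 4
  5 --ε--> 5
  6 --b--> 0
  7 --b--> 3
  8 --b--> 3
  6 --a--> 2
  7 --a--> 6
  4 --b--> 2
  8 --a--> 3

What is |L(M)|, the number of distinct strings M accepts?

The useful subgraph on states {0, 1, 3, 4, 6, 7, 8} is acyclic, so L(M) is finite; the longest accepting path visits 4 useful states, giving maximum string length 3.
Counting accepting paths from 1 by length: 1 of length 1, 2 of length 2, 3 of length 3. Total 6.

6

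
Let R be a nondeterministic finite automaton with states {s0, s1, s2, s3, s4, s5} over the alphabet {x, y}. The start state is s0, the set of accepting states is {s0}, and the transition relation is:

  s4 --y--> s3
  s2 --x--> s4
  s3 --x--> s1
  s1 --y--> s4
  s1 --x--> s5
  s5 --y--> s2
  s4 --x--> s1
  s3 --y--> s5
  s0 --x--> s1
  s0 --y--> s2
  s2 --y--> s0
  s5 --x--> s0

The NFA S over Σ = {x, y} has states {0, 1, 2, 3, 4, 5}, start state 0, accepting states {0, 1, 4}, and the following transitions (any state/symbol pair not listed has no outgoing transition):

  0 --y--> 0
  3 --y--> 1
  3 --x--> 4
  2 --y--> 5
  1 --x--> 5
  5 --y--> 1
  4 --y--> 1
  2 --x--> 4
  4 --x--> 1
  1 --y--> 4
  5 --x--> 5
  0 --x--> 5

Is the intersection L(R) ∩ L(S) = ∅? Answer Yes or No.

The empty string ε is accepted by both R and S.
Hence L(R) ∩ L(S) ≠ ∅.

No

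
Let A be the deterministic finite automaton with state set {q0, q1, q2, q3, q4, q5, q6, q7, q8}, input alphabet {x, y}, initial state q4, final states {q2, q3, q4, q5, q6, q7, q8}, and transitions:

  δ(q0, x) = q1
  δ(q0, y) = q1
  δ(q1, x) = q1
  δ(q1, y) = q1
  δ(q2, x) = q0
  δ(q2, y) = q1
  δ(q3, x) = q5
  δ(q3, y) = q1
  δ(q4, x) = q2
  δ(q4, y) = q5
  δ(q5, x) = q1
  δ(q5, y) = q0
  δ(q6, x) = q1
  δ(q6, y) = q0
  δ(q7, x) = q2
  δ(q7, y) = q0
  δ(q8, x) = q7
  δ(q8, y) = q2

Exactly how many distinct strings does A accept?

The useful subgraph on states {q2, q4, q5} is acyclic, so L(A) is finite; the longest accepting path visits 2 useful states, giving maximum string length 1.
Counting accepting paths from q4 by length: 1 of length 0, 2 of length 1. Total 3.

3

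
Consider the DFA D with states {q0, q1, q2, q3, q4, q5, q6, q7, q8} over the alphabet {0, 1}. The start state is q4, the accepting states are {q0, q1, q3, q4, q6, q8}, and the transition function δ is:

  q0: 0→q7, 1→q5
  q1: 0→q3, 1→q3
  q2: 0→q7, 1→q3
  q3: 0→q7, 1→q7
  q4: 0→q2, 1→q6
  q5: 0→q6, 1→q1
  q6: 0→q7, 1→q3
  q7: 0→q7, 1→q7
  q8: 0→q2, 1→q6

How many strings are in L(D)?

The useful subgraph on states {q2, q3, q4, q6} is acyclic, so L(D) is finite; the longest accepting path visits 3 useful states, giving maximum string length 2.
Counting accepting paths from q4 by length: 1 of length 0, 1 of length 1, 2 of length 2. Total 4.

4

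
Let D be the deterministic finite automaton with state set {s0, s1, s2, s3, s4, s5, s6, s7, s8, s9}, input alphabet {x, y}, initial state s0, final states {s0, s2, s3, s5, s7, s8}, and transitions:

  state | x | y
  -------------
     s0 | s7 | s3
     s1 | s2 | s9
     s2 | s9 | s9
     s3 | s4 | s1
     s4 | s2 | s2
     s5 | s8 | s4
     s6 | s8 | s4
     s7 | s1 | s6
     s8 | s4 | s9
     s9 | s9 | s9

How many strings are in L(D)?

12

The useful subgraph on states {s0, s1, s2, s3, s4, s6, s7, s8} is acyclic, so L(D) is finite; the longest accepting path visits 6 useful states, giving maximum string length 5.
Counting accepting paths from s0 by length: 1 of length 0, 2 of length 1, 5 of length 3, 2 of length 4, 2 of length 5. Total 12.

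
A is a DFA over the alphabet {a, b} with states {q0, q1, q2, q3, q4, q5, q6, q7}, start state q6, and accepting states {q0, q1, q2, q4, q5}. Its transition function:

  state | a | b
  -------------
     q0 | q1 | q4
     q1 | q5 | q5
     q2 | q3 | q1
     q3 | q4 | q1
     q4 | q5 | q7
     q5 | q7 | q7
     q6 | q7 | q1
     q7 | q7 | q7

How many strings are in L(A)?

The useful subgraph on states {q1, q5, q6} is acyclic, so L(A) is finite; the longest accepting path visits 3 useful states, giving maximum string length 2.
Counting accepting paths from q6 by length: 1 of length 1, 2 of length 2. Total 3.

3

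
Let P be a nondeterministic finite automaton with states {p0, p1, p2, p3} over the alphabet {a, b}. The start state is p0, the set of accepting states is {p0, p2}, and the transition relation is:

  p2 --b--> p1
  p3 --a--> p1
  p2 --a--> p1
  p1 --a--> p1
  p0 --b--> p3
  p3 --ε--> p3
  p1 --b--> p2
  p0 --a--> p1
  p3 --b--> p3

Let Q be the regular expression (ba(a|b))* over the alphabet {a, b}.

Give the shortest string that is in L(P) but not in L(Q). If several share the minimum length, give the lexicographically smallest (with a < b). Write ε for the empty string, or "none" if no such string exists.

ab

The string ab is accepted by P but not by Q.
No shorter string lies in the difference, and ab is the lexicographically first length-2 string in L(P) \ L(Q).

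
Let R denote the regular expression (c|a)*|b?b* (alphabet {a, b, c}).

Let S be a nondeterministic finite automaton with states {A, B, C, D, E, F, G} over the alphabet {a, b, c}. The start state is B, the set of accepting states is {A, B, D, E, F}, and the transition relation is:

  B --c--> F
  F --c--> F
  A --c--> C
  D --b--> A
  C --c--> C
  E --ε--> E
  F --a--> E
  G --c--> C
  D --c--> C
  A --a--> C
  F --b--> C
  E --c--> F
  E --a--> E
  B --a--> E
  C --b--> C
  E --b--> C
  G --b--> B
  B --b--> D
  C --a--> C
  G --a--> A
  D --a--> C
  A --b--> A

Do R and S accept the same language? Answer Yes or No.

Converting the expression R to a DFA (subset construction, then merging equivalent states) gives the minimal DFA with states {r0, r1, r2, r3}, start state r0, accepting states {r0, r1, r2} and transitions r0: a→r1, b→r2, c→r1; r1: a→r1, b→r3, c→r1; r2: a→r3, b→r2, c→r3; r3: a→r3, b→r3, c→r3.
Exploring the product automaton R × S from the start pair (r0, B), following both machines on each input symbol, reaches 6 state pairs: (r0, B), (r1, E), (r2, D), (r1, F), (r3, C), (r2, A).
R accepts in {r0, r1, r2} and S accepts in {A, B, D, E, F}. In every reachable pair the two components are either both accepting — (r0, B), (r1, E), (r2, D), (r1, F), (r2, A) — or both non-accepting, so no string is accepted by exactly one of the machines: L(R) \ L(S) and L(S) \ L(R) are both empty.
Hence every string is accepted by R iff it is accepted by S, and the two languages coincide.

Yes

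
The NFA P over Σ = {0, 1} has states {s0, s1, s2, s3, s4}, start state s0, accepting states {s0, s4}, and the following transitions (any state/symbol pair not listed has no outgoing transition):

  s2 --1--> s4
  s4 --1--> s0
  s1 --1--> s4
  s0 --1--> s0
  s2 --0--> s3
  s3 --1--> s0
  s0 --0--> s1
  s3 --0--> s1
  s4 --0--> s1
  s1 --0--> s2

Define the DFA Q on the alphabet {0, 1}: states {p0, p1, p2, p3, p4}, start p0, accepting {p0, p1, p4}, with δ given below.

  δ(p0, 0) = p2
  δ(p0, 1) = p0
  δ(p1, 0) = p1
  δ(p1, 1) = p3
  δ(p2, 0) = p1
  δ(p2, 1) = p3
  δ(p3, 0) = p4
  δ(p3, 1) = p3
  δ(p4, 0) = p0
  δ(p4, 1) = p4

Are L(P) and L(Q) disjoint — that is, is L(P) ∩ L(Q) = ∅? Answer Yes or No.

The empty string ε is accepted by both P and Q.
Hence L(P) ∩ L(Q) ≠ ∅.

No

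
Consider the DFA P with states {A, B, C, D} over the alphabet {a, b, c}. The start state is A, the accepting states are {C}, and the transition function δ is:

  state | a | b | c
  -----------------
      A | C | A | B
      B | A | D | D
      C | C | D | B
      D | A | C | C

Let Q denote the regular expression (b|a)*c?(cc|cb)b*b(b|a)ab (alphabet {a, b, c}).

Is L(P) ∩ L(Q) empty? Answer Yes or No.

Converting the expression Q to a DFA (subset construction, then merging equivalent states) gives the minimal DFA with states {q0, q1, q2, q3, q4, q5, q6, q7, q8, q9, q10}, start state q0, accepting states {q10} and transitions q0: a→q0, b→q0, c→q1; q1: a→q2, b→q3, c→q4; q2: a→q2, b→q2, c→q2; q3: a→q2, b→q5, c→q2; q4: a→q2, b→q5, c→q3; q5: a→q6, b→q7, c→q2; q6: a→q8, b→q2, c→q2; q7: a→q9, b→q7, c→q2; q8: a→q2, b→q10, c→q2; q9: a→q8, b→q10, c→q2; q10: a→q2, b→q2, c→q2.
Exploring the product automaton P × Q from the start pair (A, q0), following both machines on each input symbol, reaches 24 state pairs: (A, q0), (C, q0), (B, q1), (D, q0), (A, q2), (D, q3), (D, q4), (C, q1), (C, q2), (B, q2), (C, q5), (C, q3), (B, q4), (D, q2), (C, q6), (D, q7), (D, q5), (C, q8), (A, q9), (C, q7), (A, q6), (D, q10), (A, q10), (C, q9).
P accepts in {C} and Q accepts in {q10}; no reachable pair has both components accepting, so no string drives both machines to acceptance simultaneously and L(P) ∩ L(Q) = ∅.
So no string is accepted by both, and the intersection is empty.

Yes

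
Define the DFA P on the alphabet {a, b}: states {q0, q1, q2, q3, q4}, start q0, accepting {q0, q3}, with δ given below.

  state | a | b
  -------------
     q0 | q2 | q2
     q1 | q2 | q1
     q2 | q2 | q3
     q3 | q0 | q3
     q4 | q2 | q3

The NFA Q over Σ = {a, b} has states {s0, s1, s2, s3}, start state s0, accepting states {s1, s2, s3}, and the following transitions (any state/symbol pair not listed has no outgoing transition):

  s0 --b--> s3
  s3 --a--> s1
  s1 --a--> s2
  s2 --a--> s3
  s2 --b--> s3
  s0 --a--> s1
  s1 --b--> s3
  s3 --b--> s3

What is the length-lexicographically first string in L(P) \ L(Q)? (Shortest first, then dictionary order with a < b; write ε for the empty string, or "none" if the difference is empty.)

The empty string ε is accepted by P but not by Q.
Since ε is the unique shortest string, it is the required witness.

ε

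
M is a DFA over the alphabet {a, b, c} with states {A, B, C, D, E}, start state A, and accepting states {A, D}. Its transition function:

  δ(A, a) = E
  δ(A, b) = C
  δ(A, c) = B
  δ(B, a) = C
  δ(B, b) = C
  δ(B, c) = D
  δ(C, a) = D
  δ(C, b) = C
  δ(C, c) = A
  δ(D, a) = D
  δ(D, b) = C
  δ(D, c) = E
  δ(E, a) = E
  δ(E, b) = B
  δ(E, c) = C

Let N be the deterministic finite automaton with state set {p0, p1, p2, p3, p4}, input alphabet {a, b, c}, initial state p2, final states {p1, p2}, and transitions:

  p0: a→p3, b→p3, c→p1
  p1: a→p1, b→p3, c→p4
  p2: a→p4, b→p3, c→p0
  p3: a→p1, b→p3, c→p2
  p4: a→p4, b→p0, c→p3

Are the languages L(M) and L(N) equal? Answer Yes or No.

Exploring the product automaton M × N from the start pair (A, p2), following both machines on each input symbol, reaches 5 state pairs: (A, p2), (E, p4), (C, p3), (B, p0), (D, p1).
M accepts in {A, D} and N accepts in {p1, p2}. In every reachable pair the two components are either both accepting — (A, p2), (D, p1) — or both non-accepting, so no string is accepted by exactly one of the machines: L(M) \ L(N) and L(N) \ L(M) are both empty.
Hence every string is accepted by M iff it is accepted by N, and the two languages coincide.

Yes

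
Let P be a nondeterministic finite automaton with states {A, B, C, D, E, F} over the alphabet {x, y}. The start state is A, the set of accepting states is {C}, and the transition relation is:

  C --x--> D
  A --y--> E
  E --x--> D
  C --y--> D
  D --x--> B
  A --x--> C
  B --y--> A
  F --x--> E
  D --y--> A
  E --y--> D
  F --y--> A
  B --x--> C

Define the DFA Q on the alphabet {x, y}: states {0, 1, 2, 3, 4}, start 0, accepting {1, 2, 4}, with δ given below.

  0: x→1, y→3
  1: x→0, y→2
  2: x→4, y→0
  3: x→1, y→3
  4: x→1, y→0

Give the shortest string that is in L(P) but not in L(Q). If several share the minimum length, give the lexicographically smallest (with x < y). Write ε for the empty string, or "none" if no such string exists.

xxxx

The string xxxx is accepted by P but not by Q.
No shorter string lies in the difference, and xxxx is the lexicographically first length-4 string in L(P) \ L(Q).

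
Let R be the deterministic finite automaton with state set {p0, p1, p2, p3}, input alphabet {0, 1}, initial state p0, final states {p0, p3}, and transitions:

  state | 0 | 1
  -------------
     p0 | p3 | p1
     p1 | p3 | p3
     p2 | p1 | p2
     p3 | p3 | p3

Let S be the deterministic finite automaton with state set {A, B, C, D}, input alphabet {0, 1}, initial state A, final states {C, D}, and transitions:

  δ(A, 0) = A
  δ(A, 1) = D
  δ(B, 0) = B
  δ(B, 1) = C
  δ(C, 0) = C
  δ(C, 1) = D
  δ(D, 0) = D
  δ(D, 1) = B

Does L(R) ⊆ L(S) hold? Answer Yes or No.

No

The empty string ε is in L(R) but not in L(S).
So L(R) ⊄ L(S).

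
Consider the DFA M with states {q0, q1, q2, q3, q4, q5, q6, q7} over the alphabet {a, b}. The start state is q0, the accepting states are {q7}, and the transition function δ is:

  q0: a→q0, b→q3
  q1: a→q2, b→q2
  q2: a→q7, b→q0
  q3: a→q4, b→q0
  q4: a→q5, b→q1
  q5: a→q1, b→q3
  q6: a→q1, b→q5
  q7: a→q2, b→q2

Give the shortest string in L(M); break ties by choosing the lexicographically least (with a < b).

A breadth-first search from q0 reaches an accepting state first via the path q0 → q3 → q4 → q1 → q2 → q7 on input babaa.
No string of length < 5 is accepted (BFS exhausts all shorter strings without reaching an accepting state), and babaa is the lexicographically least accepting string of length 5.

babaa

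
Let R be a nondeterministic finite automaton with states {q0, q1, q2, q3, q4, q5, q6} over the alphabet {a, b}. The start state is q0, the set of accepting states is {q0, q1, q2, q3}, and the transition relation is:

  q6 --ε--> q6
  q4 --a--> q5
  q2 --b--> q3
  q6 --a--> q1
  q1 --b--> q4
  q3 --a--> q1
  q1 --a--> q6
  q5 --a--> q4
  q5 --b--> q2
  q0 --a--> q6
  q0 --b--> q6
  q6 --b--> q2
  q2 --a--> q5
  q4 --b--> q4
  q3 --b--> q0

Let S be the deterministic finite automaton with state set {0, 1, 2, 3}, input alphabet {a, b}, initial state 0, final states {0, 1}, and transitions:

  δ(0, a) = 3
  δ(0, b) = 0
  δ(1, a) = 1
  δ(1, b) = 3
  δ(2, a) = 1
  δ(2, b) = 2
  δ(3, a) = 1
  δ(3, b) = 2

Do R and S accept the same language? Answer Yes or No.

No

The string ab is accepted by R but rejected by S.
So L(R) ≠ L(S).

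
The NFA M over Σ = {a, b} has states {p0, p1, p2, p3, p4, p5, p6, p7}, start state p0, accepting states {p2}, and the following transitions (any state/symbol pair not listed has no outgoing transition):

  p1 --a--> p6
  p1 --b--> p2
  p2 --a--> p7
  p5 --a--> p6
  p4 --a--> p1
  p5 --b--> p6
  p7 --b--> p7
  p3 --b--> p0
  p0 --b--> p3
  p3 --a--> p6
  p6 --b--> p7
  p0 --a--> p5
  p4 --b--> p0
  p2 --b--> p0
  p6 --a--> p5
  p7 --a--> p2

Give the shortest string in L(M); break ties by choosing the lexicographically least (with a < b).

aaba

A breadth-first search from p0 reaches an accepting state first via the path p0 → p5 → p6 → p7 → p2 on input aaba.
No string of length < 4 is accepted (BFS exhausts all shorter strings without reaching an accepting state), and aaba is the lexicographically least accepting string of length 4.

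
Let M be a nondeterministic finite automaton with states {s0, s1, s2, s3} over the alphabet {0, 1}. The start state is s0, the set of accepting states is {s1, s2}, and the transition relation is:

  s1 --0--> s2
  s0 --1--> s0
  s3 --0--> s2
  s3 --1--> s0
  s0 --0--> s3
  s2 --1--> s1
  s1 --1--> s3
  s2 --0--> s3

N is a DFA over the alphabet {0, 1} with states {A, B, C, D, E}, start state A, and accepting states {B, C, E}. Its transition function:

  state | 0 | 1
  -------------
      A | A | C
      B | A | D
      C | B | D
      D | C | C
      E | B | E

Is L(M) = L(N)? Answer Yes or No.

No

The string 00 is accepted by M but rejected by N.
So L(M) ≠ L(N).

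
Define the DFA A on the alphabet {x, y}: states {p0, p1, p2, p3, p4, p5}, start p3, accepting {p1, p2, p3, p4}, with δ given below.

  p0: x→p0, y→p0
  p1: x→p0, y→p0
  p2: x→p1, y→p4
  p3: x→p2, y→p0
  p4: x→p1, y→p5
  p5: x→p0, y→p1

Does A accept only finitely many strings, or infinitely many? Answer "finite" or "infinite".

The useful states (reachable from p3 and able to reach an accepting state) are {p1, p2, p3, p4, p5}.
Restricted to these states the transition graph has no cycle, so every accepting path has bounded length and L is finite.

finite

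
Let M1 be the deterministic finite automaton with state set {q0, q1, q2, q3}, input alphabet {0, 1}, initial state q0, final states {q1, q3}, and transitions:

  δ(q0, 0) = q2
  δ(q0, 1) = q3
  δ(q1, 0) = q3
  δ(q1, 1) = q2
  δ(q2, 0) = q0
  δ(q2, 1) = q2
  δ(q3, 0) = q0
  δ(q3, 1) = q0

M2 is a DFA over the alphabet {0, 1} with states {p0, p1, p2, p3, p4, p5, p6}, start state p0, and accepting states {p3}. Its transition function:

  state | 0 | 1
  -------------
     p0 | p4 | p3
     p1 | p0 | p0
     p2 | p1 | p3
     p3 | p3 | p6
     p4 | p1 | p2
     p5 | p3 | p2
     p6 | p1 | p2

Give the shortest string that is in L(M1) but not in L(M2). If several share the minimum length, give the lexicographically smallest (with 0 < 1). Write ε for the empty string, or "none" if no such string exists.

001

The string 001 is accepted by M1 but not by M2.
No shorter string lies in the difference, and 001 is the lexicographically first length-3 string in L(M1) \ L(M2).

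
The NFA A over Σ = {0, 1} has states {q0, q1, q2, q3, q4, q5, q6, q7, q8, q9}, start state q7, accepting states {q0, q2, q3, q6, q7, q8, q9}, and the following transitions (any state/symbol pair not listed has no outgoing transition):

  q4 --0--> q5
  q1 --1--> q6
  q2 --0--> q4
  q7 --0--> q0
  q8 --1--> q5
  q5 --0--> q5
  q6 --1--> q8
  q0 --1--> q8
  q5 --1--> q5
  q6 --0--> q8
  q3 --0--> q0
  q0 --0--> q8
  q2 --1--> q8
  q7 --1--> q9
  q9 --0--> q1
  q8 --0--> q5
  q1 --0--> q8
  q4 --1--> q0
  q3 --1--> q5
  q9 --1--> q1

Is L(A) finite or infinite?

The useful states (reachable from q7 and able to reach an accepting state) are {q0, q1, q6, q7, q8, q9}.
Restricted to these states the transition graph has no cycle, so every accepting path has bounded length and L is finite.

finite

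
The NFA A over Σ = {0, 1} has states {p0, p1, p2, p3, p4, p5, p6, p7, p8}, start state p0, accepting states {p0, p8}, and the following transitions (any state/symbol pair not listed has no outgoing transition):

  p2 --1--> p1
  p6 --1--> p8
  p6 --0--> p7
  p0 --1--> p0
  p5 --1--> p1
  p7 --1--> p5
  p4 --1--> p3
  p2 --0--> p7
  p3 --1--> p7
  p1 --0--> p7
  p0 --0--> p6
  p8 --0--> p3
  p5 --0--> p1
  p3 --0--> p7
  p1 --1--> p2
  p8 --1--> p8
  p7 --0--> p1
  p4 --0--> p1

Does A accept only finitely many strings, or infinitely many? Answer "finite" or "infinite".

State p8 is reachable from the start and can reach an accepting state, and it lies on the cycle p8 → p8.
Traversing that cycle any number of times yields accepted strings of unbounded length, so the language is infinite.

infinite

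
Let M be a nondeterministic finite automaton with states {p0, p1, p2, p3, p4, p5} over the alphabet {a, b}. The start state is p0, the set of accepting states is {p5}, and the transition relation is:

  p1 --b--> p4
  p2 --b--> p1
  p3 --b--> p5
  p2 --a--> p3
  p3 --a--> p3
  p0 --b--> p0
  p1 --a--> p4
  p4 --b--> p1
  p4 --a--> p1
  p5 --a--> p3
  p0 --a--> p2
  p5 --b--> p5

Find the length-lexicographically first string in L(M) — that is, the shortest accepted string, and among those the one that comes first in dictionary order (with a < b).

aab

A breadth-first search from p0 reaches an accepting state first via the path p0 → p2 → p3 → p5 on input aab.
No string of length < 3 is accepted (BFS exhausts all shorter strings without reaching an accepting state), and aab is the lexicographically least accepting string of length 3.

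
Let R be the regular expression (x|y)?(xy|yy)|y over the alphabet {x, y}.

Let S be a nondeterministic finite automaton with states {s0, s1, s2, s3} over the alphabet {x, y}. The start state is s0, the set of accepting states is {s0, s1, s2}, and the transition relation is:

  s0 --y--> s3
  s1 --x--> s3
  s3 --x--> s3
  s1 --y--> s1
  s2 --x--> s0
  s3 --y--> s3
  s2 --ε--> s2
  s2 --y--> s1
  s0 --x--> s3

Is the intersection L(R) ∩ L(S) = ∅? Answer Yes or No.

Converting the expression R to a DFA (subset construction, then merging equivalent states) gives the minimal DFA with states {r0, r1, r2, r3, r4, r5, r6}, start state r0, accepting states {r2, r4, r6} and transitions r0: x→r1, y→r2; r1: x→r3, y→r4; r2: x→r3, y→r4; r3: x→r5, y→r6; r4: x→r5, y→r6; r5: x→r5, y→r5; r6: x→r5, y→r5.
Exploring the product automaton R × S from the start pair (r0, s0), following both machines on each input symbol, reaches 7 state pairs: (r0, s0), (r1, s3), (r2, s3), (r3, s3), (r4, s3), (r5, s3), (r6, s3).
R accepts in {r2, r4, r6} and S accepts in {s0, s1, s2}; no reachable pair has both components accepting, so no string drives both machines to acceptance simultaneously and L(R) ∩ L(S) = ∅.
So no string is accepted by both, and the intersection is empty.

Yes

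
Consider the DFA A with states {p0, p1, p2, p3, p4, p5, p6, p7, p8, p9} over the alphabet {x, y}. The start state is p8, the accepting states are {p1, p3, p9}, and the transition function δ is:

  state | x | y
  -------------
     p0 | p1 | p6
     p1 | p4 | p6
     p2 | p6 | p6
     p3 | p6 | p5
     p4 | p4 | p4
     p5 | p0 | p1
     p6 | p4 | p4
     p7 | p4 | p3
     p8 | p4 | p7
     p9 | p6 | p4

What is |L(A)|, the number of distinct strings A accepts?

3

The useful subgraph on states {p0, p1, p3, p5, p7, p8} is acyclic, so L(A) is finite; the longest accepting path visits 6 useful states, giving maximum string length 5.
Counting accepting paths from p8 by length: 1 of length 2, 1 of length 4, 1 of length 5. Total 3.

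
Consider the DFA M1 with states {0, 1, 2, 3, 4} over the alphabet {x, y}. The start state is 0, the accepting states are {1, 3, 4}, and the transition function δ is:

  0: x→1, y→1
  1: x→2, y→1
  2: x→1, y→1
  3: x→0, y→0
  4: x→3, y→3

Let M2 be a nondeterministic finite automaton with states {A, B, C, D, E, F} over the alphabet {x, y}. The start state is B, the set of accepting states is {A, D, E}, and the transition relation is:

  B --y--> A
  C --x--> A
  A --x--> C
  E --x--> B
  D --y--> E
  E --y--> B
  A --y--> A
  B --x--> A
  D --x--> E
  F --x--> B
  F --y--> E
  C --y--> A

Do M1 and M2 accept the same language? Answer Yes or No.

Exploring the product automaton M1 × M2 from the start pair (0, B), following both machines on each input symbol, reaches 3 state pairs: (0, B), (1, A), (2, C).
M1 accepts in {1, 3, 4} and M2 accepts in {A, D, E}. In every reachable pair the two components are either both accepting — (1, A) — or both non-accepting, so no string is accepted by exactly one of the machines: L(M1) \ L(M2) and L(M2) \ L(M1) are both empty.
Hence every string is accepted by M1 iff it is accepted by M2, and the two languages coincide.

Yes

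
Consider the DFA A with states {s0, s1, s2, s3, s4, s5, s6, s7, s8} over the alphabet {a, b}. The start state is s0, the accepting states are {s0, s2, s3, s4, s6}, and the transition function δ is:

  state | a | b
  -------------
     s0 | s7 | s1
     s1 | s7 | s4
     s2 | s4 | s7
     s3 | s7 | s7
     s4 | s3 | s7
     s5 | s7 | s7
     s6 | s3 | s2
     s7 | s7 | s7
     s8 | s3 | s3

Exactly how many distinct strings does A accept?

The useful subgraph on states {s0, s1, s3, s4} is acyclic, so L(A) is finite; the longest accepting path visits 4 useful states, giving maximum string length 3.
Counting accepting paths from s0 by length: 1 of length 0, 1 of length 2, 1 of length 3. Total 3.

3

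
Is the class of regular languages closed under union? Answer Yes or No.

Given DFAs for L₁ and L₂, run them in parallel: the product automaton on Q₁ × Q₂ that accepts when either component is accepting recognises L₁ ∪ L₂ (equivalently, R₁ | R₂ is a regular expression for it).
So the regular languages are closed under union.

Yes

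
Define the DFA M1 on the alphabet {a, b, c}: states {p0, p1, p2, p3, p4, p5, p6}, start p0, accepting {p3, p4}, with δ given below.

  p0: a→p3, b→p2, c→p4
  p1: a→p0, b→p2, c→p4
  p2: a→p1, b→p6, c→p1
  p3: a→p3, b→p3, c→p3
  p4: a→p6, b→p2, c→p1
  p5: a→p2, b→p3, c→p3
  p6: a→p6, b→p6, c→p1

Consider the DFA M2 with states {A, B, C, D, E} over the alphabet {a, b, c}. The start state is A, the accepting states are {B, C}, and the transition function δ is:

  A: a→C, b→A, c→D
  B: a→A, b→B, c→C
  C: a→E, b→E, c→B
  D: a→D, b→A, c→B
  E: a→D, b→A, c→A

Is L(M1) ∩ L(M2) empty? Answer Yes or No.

The string a is accepted by both M1 and M2.
Hence L(M1) ∩ L(M2) ≠ ∅.

No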